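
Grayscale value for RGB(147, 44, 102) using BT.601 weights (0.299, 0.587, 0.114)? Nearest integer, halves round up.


Gray = 0.299×R + 0.587×G + 0.114×B
Gray = 0.299×147 + 0.587×44 + 0.114×102
Gray = 43.953 + 25.828 + 11.628
Gray = 81.409 → round half up → 81
Gray = 81


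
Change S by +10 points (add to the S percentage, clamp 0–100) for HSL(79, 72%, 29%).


Original S = 72%
Adjustment = +10 percentage points
New S = 72 + (10) = 82
Clamp to [0, 100] → 82
= HSL(79°, 82%, 29%)


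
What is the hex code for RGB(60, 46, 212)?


R = 60 → 3C (hex)
G = 46 → 2E (hex)
B = 212 → D4 (hex)
Hex = #3C2ED4


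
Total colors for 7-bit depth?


Colors = 2^bits = 2^7
= 128 colors


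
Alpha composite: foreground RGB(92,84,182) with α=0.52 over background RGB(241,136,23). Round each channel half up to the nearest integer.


C = α×F + (1-α)×B, with 1-α = 0.48
R: 0.52×92 + 0.48×241 = 47.84 + 115.68 = 163.52 → 164
G: 0.52×84 + 0.48×136 = 43.68 + 65.28 = 108.96 → 109
B: 0.52×182 + 0.48×23 = 94.64 + 11.04 = 105.68 → 106
= RGB(164, 109, 106)


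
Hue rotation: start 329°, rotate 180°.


New hue = (H + rotation) mod 360
New hue = (329 + 180) mod 360
= 509 mod 360
= 149°


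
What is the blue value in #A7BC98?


Color: #A7BC98
R = A7 = 167
G = BC = 188
B = 98 = 152
Blue = 152


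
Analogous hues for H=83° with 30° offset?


Base hue: 83°
Left analog: (83 - 30) mod 360 = 53°
Right analog: (83 + 30) mod 360 = 113°
Analogous hues = 53° and 113°


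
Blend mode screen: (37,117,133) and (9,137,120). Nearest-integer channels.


Screen: C = 255 - (255-A)×(255-B)/255, rounded to nearest integer
R: 255 - (255-37)×(255-9)/255 = 255 - 53628/255 ≈ 255 - 210.306 = 44.694 → 45
G: 255 - (255-117)×(255-137)/255 = 255 - 16284/255 ≈ 255 - 63.859 = 191.141 → 191
B: 255 - (255-133)×(255-120)/255 = 255 - 16470/255 ≈ 255 - 64.588 = 190.412 → 190
= RGB(45, 191, 190)


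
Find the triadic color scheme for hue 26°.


Triadic: equally spaced at 120° intervals
H1 = 26°
H2 = (26 + 120) mod 360 = 146°
H3 = (26 + 240) mod 360 = 266°
Triadic = 26°, 146°, 266°


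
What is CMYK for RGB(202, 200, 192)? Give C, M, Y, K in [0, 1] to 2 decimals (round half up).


R'=202/255≈0.7922, G'=200/255≈0.7843, B'=192/255≈0.7529
K = 1 - max(R',G',B') = 1 - 202/255 = 53/255 = 0.20784… → 0.21
(1-R'-K)/(1-K) simplifies to (max-R)/max with max = 202:
C = (202-202)/202 = 0/202 = 0 → 0.00
M = (202-200)/202 = 2/202 = 0.00990… → 0.01
Y = (202-192)/202 = 10/202 = 0.04950… → 0.05
= CMYK(0.00, 0.01, 0.05, 0.21)


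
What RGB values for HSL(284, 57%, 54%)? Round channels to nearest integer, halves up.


H=284°, S=0.57, L=0.54
C = (1-|2L-1|)×S = (1-|0.08|)×0.57 = 0.5244
H' = H/60 = 284/60 ≈ 4.7333; X = C×(1-|H' mod 2 - 1|) = 0.38456
m = L - C/2 = 0.54 - 0.2622 = 0.2778
Sector ⌊H'⌋ = 4 → (R',G',B') = (0.38456, 0.0, 0.5244)
RGB = ((R'+m)×255, (G'+m)×255, (B'+m)×255) = (168.9018, 70.839, 204.561)
Round half up → RGB(169, 71, 205)


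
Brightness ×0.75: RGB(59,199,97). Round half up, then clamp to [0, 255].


Multiply each channel by 0.75, round half up, clamp to [0, 255]
R: 59×0.75 = 44.25 → round → 44
G: 199×0.75 = 149.25 → round → 149
B: 97×0.75 = 72.75 → round → 73
= RGB(44, 149, 73)


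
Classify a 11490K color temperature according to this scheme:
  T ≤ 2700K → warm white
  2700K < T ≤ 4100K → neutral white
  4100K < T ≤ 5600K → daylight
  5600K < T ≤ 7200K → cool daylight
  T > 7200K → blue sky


Temperature: 11490K
11490K > 7200K → blue sky
Classification: blue sky


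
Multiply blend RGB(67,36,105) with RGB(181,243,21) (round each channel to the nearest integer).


Multiply: C = A×B/255, rounded to nearest integer
R: 67×181/255 = 12127/255 ≈ 47.557 → 48
G: 36×243/255 = 8748/255 ≈ 34.306 → 34
B: 105×21/255 = 2205/255 ≈ 8.647 → 9
= RGB(48, 34, 9)


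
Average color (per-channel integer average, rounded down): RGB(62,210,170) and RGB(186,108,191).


Midpoint: each channel = ⌊(C₁+C₂)/2⌋
R: ⌊(62+186)/2⌋ = 124
G: ⌊(210+108)/2⌋ = 159
B: ⌊(170+191)/2⌋ = 180
= RGB(124, 159, 180)


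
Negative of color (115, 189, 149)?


Invert: (255-R, 255-G, 255-B)
R: 255-115 = 140
G: 255-189 = 66
B: 255-149 = 106
= RGB(140, 66, 106)


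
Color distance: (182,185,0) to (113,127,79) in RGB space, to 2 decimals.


d = √[(R₁-R₂)² + (G₁-G₂)² + (B₁-B₂)²]
d = √[(182-113)² + (185-127)² + (0-79)²]
d = √[4761 + 3364 + 6241]
d = √14366
d ≈ 119.86


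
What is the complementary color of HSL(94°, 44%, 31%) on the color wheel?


Complement = opposite side of color wheel = hue + 180°
H' = (94 + 180) mod 360 = 274°
S and L unchanged.
= HSL(274°, 44%, 31%)


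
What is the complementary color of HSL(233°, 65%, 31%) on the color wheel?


Complement = opposite side of color wheel = hue + 180°
H' = (233 + 180) mod 360 = 53°
S and L unchanged.
= HSL(53°, 65%, 31%)


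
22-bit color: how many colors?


Colors = 2^bits = 2^22
= 4,194,304 colors


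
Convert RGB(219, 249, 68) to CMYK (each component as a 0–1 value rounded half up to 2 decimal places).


R'=219/255≈0.8588, G'=249/255≈0.9765, B'=68/255≈0.2667
K = 1 - max(R',G',B') = 1 - 249/255 = 6/255 = 0.02352… → 0.02
(1-R'-K)/(1-K) simplifies to (max-R)/max with max = 249:
C = (249-219)/249 = 30/249 = 0.12048… → 0.12
M = (249-249)/249 = 0/249 = 0 → 0.00
Y = (249-68)/249 = 181/249 = 0.72690… → 0.73
= CMYK(0.12, 0.00, 0.73, 0.02)


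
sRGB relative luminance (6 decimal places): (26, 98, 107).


Linearize each channel (sRGB transfer function): c = v/255; c_lin = c/12.92 if c ≤ 0.04045, else ((c+0.055)/1.055)^2.4
  R: 26/255 ≈ 0.101961 > 0.04045 → ((0.101961+0.055)/1.055)^2.4 ≈ 0.010330
  G: 98/255 ≈ 0.384314 > 0.04045 → ((0.384314+0.055)/1.055)^2.4 ≈ 0.122139
  B: 107/255 ≈ 0.419608 > 0.04045 → ((0.419608+0.055)/1.055)^2.4 ≈ 0.147027
R_lin = 0.010330, G_lin = 0.122139, B_lin = 0.147027
L = 0.2126×R + 0.7152×G + 0.0722×B
L = 0.2126×0.010330 + 0.7152×0.122139 + 0.0722×0.147027
L ≈ 0.100165


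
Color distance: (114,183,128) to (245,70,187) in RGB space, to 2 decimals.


d = √[(R₁-R₂)² + (G₁-G₂)² + (B₁-B₂)²]
d = √[(114-245)² + (183-70)² + (128-187)²]
d = √[17161 + 12769 + 3481]
d = √33411
d ≈ 182.79


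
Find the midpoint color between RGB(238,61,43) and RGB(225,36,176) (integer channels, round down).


Midpoint: each channel = ⌊(C₁+C₂)/2⌋
R: ⌊(238+225)/2⌋ = 231
G: ⌊(61+36)/2⌋ = 48
B: ⌊(43+176)/2⌋ = 109
= RGB(231, 48, 109)


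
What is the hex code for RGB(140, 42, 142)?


R = 140 → 8C (hex)
G = 42 → 2A (hex)
B = 142 → 8E (hex)
Hex = #8C2A8E


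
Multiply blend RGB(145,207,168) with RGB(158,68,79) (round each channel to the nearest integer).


Multiply: C = A×B/255, rounded to nearest integer
R: 145×158/255 = 22910/255 ≈ 89.843 → 90
G: 207×68/255 = 14076/255 ≈ 55.200 → 55
B: 168×79/255 = 13272/255 ≈ 52.047 → 52
= RGB(90, 55, 52)


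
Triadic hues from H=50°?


Triadic: equally spaced at 120° intervals
H1 = 50°
H2 = (50 + 120) mod 360 = 170°
H3 = (50 + 240) mod 360 = 290°
Triadic = 50°, 170°, 290°


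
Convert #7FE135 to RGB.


7F → 127 (R)
E1 → 225 (G)
35 → 53 (B)
= RGB(127, 225, 53)


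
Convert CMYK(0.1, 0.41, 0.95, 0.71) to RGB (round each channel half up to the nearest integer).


R = 255 × (1-C) × (1-K) = 255 × 0.90 × 0.29 = 66.555 → 67
G = 255 × (1-M) × (1-K) = 255 × 0.59 × 0.29 = 43.6305 → 44
B = 255 × (1-Y) × (1-K) = 255 × 0.05 × 0.29 = 3.6975 → 4
= RGB(67, 44, 4)


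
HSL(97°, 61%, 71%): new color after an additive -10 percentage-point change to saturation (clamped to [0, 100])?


Original S = 61%
Adjustment = -10 percentage points
New S = 61 + (-10) = 51
Clamp to [0, 100] → 51
= HSL(97°, 51%, 71%)


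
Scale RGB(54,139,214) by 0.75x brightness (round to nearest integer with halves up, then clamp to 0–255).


Multiply each channel by 0.75, round half up, clamp to [0, 255]
R: 54×0.75 = 40.5 → round → 41
G: 139×0.75 = 104.25 → round → 104
B: 214×0.75 = 160.5 → round → 161
= RGB(41, 104, 161)


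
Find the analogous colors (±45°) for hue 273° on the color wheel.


Base hue: 273°
Left analog: (273 - 45) mod 360 = 228°
Right analog: (273 + 45) mod 360 = 318°
Analogous hues = 228° and 318°


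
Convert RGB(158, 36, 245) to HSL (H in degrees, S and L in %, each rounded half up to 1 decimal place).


Normalize: R'=158/255≈0.6196, G'=36/255≈0.1412, B'=245/255≈0.9608
Max=245/255, Min=36/255, Δ=Max-Min=209/255
L = (Max+Min)/2 = (245+36)/510 = 281/510 = 0.55098… → L = 55.1%
L > 0.5 → S = Δ/(2-Max-Min) = 209/(510-245-36) = 209/229 = 0.91266… → S = 91.3%
(the 1/255 factors cancel in S and H, so raw channel differences can be used)
Max is B' → H = 60 × ((R-G)/Δ + 4) = 60 × ((158-36)/209 + 4)
  122/209 + 4 = 0.5837… + 4 = 4.5837…
  H = 60 × 4.5837… = 275.023…° → H = 275.0°
= HSL(275.0°, 91.3%, 55.1%)


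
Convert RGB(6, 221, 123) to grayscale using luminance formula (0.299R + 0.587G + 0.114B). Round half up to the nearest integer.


Gray = 0.299×R + 0.587×G + 0.114×B
Gray = 0.299×6 + 0.587×221 + 0.114×123
Gray = 1.794 + 129.727 + 14.022
Gray = 145.543 → round half up → 146
Gray = 146


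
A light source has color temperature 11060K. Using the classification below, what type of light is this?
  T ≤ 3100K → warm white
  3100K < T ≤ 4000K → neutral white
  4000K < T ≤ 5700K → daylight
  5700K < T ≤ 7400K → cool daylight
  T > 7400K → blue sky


Temperature: 11060K
11060K > 7400K → blue sky
Classification: blue sky


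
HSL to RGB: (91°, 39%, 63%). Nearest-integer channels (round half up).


H=91°, S=0.39, L=0.63
C = (1-|2L-1|)×S = (1-|0.26|)×0.39 = 0.2886
H' = H/60 = 91/60 ≈ 1.5167; X = C×(1-|H' mod 2 - 1|) = 0.13949
m = L - C/2 = 0.63 - 0.1443 = 0.4857
Sector ⌊H'⌋ = 1 → (R',G',B') = (0.13949, 0.2886, 0.0)
RGB = ((R'+m)×255, (G'+m)×255, (B'+m)×255) = (159.42345, 197.4465, 123.8535)
Round half up → RGB(159, 197, 124)


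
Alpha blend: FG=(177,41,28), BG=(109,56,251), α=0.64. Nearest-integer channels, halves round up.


C = α×F + (1-α)×B, with 1-α = 0.36
R: 0.64×177 + 0.36×109 = 113.28 + 39.24 = 152.52 → 153
G: 0.64×41 + 0.36×56 = 26.24 + 20.16 = 46.40 → 46
B: 0.64×28 + 0.36×251 = 17.92 + 90.36 = 108.28 → 108
= RGB(153, 46, 108)


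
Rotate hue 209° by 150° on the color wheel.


New hue = (H + rotation) mod 360
New hue = (209 + 150) mod 360
= 359 mod 360
= 359°


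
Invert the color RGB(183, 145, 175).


Invert: (255-R, 255-G, 255-B)
R: 255-183 = 72
G: 255-145 = 110
B: 255-175 = 80
= RGB(72, 110, 80)


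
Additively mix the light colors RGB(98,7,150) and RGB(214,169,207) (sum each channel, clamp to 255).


Additive: each channel = min(255, C₁+C₂)
R: 98+214 = 312 → 255
G: 7+169 = 176 → 176
B: 150+207 = 357 → 255
= RGB(255, 176, 255)


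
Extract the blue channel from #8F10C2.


Color: #8F10C2
R = 8F = 143
G = 10 = 16
B = C2 = 194
Blue = 194


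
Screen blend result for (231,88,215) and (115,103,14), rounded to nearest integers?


Screen: C = 255 - (255-A)×(255-B)/255, rounded to nearest integer
R: 255 - (255-231)×(255-115)/255 = 255 - 3360/255 ≈ 255 - 13.176 = 241.824 → 242
G: 255 - (255-88)×(255-103)/255 = 255 - 25384/255 ≈ 255 - 99.545 = 155.455 → 155
B: 255 - (255-215)×(255-14)/255 = 255 - 9640/255 ≈ 255 - 37.804 = 217.196 → 217
= RGB(242, 155, 217)


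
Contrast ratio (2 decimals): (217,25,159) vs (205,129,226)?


Linearize each sRGB channel c=v/255: c/12.92 if c ≤ 0.04045 else ((c+0.055)/1.055)^2.4
L = 0.2126×R_lin + 0.7152×G_lin + 0.0722×B_lin
Color 1 (217,25,159):
  R=217: 217/255≈0.8510 > 0.04045 → ((0.8510+0.055)/1.055)^2.4 ≈ 0.69387
  G=25: 25/255≈0.0980 > 0.04045 → ((0.0980+0.055)/1.055)^2.4 ≈ 0.00972
  B=159: 159/255≈0.6235 > 0.04045 → ((0.6235+0.055)/1.055)^2.4 ≈ 0.34670
  L1 = 0.2126×0.69387 + 0.7152×0.00972 + 0.0722×0.34670 ≈ 0.17950
Color 2 (205,129,226):
  R=205: 205/255≈0.8039 > 0.04045 → ((0.8039+0.055)/1.055)^2.4 ≈ 0.61050
  G=129: 129/255≈0.5059 > 0.04045 → ((0.5059+0.055)/1.055)^2.4 ≈ 0.21953
  B=226: 226/255≈0.8863 > 0.04045 → ((0.8863+0.055)/1.055)^2.4 ≈ 0.76052
  L2 = 0.2126×0.61050 + 0.7152×0.21953 + 0.0722×0.76052 ≈ 0.34171
Lighter = 0.34171, Darker = 0.17950
Ratio = (L_lighter + 0.05) / (L_darker + 0.05)
Ratio = (0.34171 + 0.05) / (0.17950 + 0.05) = 0.39171 / 0.22950 ≈ 1.7068
Ratio ≈ 1.71:1


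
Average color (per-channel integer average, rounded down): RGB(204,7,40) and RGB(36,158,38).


Midpoint: each channel = ⌊(C₁+C₂)/2⌋
R: ⌊(204+36)/2⌋ = 120
G: ⌊(7+158)/2⌋ = 82
B: ⌊(40+38)/2⌋ = 39
= RGB(120, 82, 39)


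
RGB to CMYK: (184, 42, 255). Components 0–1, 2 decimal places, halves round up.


R'=184/255≈0.7216, G'=42/255≈0.1647, B'=255/255≈1.0000
K = 1 - max(R',G',B') = 1 - 255/255 = 0/255 = 0 → 0.00
(1-R'-K)/(1-K) simplifies to (max-R)/max with max = 255:
C = (255-184)/255 = 71/255 = 0.27843… → 0.28
M = (255-42)/255 = 213/255 = 0.83529… → 0.84
Y = (255-255)/255 = 0/255 = 0 → 0.00
= CMYK(0.28, 0.84, 0.00, 0.00)


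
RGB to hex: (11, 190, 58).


R = 11 → 0B (hex)
G = 190 → BE (hex)
B = 58 → 3A (hex)
Hex = #0BBE3A


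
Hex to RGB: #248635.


24 → 36 (R)
86 → 134 (G)
35 → 53 (B)
= RGB(36, 134, 53)


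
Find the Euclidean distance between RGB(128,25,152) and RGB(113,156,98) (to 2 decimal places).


d = √[(R₁-R₂)² + (G₁-G₂)² + (B₁-B₂)²]
d = √[(128-113)² + (25-156)² + (152-98)²]
d = √[225 + 17161 + 2916]
d = √20302
d ≈ 142.49


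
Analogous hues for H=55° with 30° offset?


Base hue: 55°
Left analog: (55 - 30) mod 360 = 25°
Right analog: (55 + 30) mod 360 = 85°
Analogous hues = 25° and 85°


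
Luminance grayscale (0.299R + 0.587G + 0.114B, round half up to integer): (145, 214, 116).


Gray = 0.299×R + 0.587×G + 0.114×B
Gray = 0.299×145 + 0.587×214 + 0.114×116
Gray = 43.355 + 125.618 + 13.224
Gray = 182.197 → round half up → 182
Gray = 182


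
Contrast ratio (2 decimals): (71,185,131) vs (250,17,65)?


Linearize each sRGB channel c=v/255: c/12.92 if c ≤ 0.04045 else ((c+0.055)/1.055)^2.4
L = 0.2126×R_lin + 0.7152×G_lin + 0.0722×B_lin
Color 1 (71,185,131):
  R=71: 71/255≈0.2784 > 0.04045 → ((0.2784+0.055)/1.055)^2.4 ≈ 0.06301
  G=185: 185/255≈0.7255 > 0.04045 → ((0.7255+0.055)/1.055)^2.4 ≈ 0.48515
  B=131: 131/255≈0.5137 > 0.04045 → ((0.5137+0.055)/1.055)^2.4 ≈ 0.22697
  L1 = 0.2126×0.06301 + 0.7152×0.48515 + 0.0722×0.22697 ≈ 0.37676
Color 2 (250,17,65):
  R=250: 250/255≈0.9804 > 0.04045 → ((0.9804+0.055)/1.055)^2.4 ≈ 0.95597
  G=17: 17/255≈0.0667 > 0.04045 → ((0.0667+0.055)/1.055)^2.4 ≈ 0.00561
  B=65: 65/255≈0.2549 > 0.04045 → ((0.2549+0.055)/1.055)^2.4 ≈ 0.05286
  L2 = 0.2126×0.95597 + 0.7152×0.00561 + 0.0722×0.05286 ≈ 0.21107
Lighter = 0.37676, Darker = 0.21107
Ratio = (L_lighter + 0.05) / (L_darker + 0.05)
Ratio = (0.37676 + 0.05) / (0.21107 + 0.05) = 0.42676 / 0.26107 ≈ 1.6347
Ratio ≈ 1.63:1


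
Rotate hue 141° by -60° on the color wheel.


New hue = (H + rotation) mod 360
New hue = (141 -60) mod 360
= 81 mod 360
= 81°


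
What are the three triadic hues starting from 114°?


Triadic: equally spaced at 120° intervals
H1 = 114°
H2 = (114 + 120) mod 360 = 234°
H3 = (114 + 240) mod 360 = 354°
Triadic = 114°, 234°, 354°


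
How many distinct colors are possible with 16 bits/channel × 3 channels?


Total bits = 16 bits/channel × 3 channels = 48 bits
Distinct colors = 2^48
= 281,474,976,710,656 colors


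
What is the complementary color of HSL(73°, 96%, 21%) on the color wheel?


Complement = opposite side of color wheel = hue + 180°
H' = (73 + 180) mod 360 = 253°
S and L unchanged.
= HSL(253°, 96%, 21%)


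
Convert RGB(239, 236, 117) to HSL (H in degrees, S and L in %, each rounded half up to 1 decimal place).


Normalize: R'=239/255≈0.9373, G'=236/255≈0.9255, B'=117/255≈0.4588
Max=239/255, Min=117/255, Δ=Max-Min=122/255
L = (Max+Min)/2 = (239+117)/510 = 356/510 = 0.69803… → L = 69.8%
L > 0.5 → S = Δ/(2-Max-Min) = 122/(510-239-117) = 122/154 = 0.79220… → S = 79.2%
(the 1/255 factors cancel in S and H, so raw channel differences can be used)
Max is R' → H = 60 × (((G-B)/Δ) mod 6) = 60 × (((236-117)/122) mod 6)
  119/122 = 0.9754…
  H = 60 × 0.9754… = 58.524…° → H = 58.5°
= HSL(58.5°, 79.2%, 69.8%)


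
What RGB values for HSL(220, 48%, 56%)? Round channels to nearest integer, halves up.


H=220°, S=0.48, L=0.56
C = (1-|2L-1|)×S = (1-|0.12|)×0.48 = 0.4224
H' = H/60 = 220/60 ≈ 3.6667; X = C×(1-|H' mod 2 - 1|) = 0.1408
m = L - C/2 = 0.56 - 0.2112 = 0.3488
Sector ⌊H'⌋ = 3 → (R',G',B') = (0.0, 0.1408, 0.4224)
RGB = ((R'+m)×255, (G'+m)×255, (B'+m)×255) = (88.944, 124.848, 196.656)
Round half up → RGB(89, 125, 197)


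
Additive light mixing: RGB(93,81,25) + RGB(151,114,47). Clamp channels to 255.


Additive: each channel = min(255, C₁+C₂)
R: 93+151 = 244 → 244
G: 81+114 = 195 → 195
B: 25+47 = 72 → 72
= RGB(244, 195, 72)


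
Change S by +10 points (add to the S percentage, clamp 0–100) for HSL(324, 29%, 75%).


Original S = 29%
Adjustment = +10 percentage points
New S = 29 + (10) = 39
Clamp to [0, 100] → 39
= HSL(324°, 39%, 75%)


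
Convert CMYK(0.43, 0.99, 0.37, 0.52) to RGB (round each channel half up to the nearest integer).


R = 255 × (1-C) × (1-K) = 255 × 0.57 × 0.48 = 69.768 → 70
G = 255 × (1-M) × (1-K) = 255 × 0.01 × 0.48 = 1.224 → 1
B = 255 × (1-Y) × (1-K) = 255 × 0.63 × 0.48 = 77.112 → 77
= RGB(70, 1, 77)


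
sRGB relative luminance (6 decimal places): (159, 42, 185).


Linearize each channel (sRGB transfer function): c = v/255; c_lin = c/12.92 if c ≤ 0.04045, else ((c+0.055)/1.055)^2.4
  R: 159/255 ≈ 0.623529 > 0.04045 → ((0.623529+0.055)/1.055)^2.4 ≈ 0.346704
  G: 42/255 ≈ 0.164706 > 0.04045 → ((0.164706+0.055)/1.055)^2.4 ≈ 0.023153
  B: 185/255 ≈ 0.725490 > 0.04045 → ((0.725490+0.055)/1.055)^2.4 ≈ 0.485150
R_lin = 0.346704, G_lin = 0.023153, B_lin = 0.485150
L = 0.2126×R + 0.7152×G + 0.0722×B
L = 0.2126×0.346704 + 0.7152×0.023153 + 0.0722×0.485150
L ≈ 0.125296


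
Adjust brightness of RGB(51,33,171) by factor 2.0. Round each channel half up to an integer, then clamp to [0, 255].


Multiply each channel by 2.0, round half up, clamp to [0, 255]
R: 51×2.0 = 102
G: 33×2.0 = 66
B: 171×2.0 = 342 → clamp → 255
= RGB(102, 66, 255)


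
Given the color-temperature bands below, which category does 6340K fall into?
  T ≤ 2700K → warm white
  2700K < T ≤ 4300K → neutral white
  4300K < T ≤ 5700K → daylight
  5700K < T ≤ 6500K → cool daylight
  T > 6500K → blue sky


Temperature: 6340K
5700K < 6340K ≤ 6500K → cool daylight
Classification: cool daylight


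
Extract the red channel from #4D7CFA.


Color: #4D7CFA
R = 4D = 77
G = 7C = 124
B = FA = 250
Red = 77


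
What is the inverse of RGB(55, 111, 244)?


Invert: (255-R, 255-G, 255-B)
R: 255-55 = 200
G: 255-111 = 144
B: 255-244 = 11
= RGB(200, 144, 11)


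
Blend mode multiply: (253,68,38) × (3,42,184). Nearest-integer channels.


Multiply: C = A×B/255, rounded to nearest integer
R: 253×3/255 = 759/255 ≈ 2.976 → 3
G: 68×42/255 = 2856/255 ≈ 11.200 → 11
B: 38×184/255 = 6992/255 ≈ 27.420 → 27
= RGB(3, 11, 27)


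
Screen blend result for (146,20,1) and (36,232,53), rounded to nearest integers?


Screen: C = 255 - (255-A)×(255-B)/255, rounded to nearest integer
R: 255 - (255-146)×(255-36)/255 = 255 - 23871/255 ≈ 255 - 93.612 = 161.388 → 161
G: 255 - (255-20)×(255-232)/255 = 255 - 5405/255 ≈ 255 - 21.196 = 233.804 → 234
B: 255 - (255-1)×(255-53)/255 = 255 - 51308/255 ≈ 255 - 201.208 = 53.792 → 54
= RGB(161, 234, 54)


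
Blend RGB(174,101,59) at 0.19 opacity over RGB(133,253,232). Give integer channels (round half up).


C = α×F + (1-α)×B, with 1-α = 0.81
R: 0.19×174 + 0.81×133 = 33.06 + 107.73 = 140.79 → 141
G: 0.19×101 + 0.81×253 = 19.19 + 204.93 = 224.12 → 224
B: 0.19×59 + 0.81×232 = 11.21 + 187.92 = 199.13 → 199
= RGB(141, 224, 199)


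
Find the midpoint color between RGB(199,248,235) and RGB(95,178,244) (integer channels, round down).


Midpoint: each channel = ⌊(C₁+C₂)/2⌋
R: ⌊(199+95)/2⌋ = 147
G: ⌊(248+178)/2⌋ = 213
B: ⌊(235+244)/2⌋ = 239
= RGB(147, 213, 239)


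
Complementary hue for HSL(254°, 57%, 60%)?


Complement = opposite side of color wheel = hue + 180°
H' = (254 + 180) mod 360 = 74°
S and L unchanged.
= HSL(74°, 57%, 60%)


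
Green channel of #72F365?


Color: #72F365
R = 72 = 114
G = F3 = 243
B = 65 = 101
Green = 243


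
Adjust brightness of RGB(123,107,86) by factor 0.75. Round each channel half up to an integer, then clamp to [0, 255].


Multiply each channel by 0.75, round half up, clamp to [0, 255]
R: 123×0.75 = 92.25 → round → 92
G: 107×0.75 = 80.25 → round → 80
B: 86×0.75 = 64.5 → round → 65
= RGB(92, 80, 65)


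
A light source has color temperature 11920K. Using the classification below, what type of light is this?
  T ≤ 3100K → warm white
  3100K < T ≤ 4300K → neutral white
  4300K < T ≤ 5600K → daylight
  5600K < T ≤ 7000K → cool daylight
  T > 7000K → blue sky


Temperature: 11920K
11920K > 7000K → blue sky
Classification: blue sky


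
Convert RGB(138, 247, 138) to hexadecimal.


R = 138 → 8A (hex)
G = 247 → F7 (hex)
B = 138 → 8A (hex)
Hex = #8AF78A


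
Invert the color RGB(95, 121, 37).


Invert: (255-R, 255-G, 255-B)
R: 255-95 = 160
G: 255-121 = 134
B: 255-37 = 218
= RGB(160, 134, 218)


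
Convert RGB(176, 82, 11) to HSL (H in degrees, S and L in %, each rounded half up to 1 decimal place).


Normalize: R'=176/255≈0.6902, G'=82/255≈0.3216, B'=11/255≈0.0431
Max=176/255, Min=11/255, Δ=Max-Min=165/255
L = (Max+Min)/2 = (176+11)/510 = 187/510 = 0.36666… → L = 36.7%
L ≤ 0.5 → S = Δ/(Max+Min) = 165/(176+11) = 165/187 = 0.88235… → S = 88.2%
(the 1/255 factors cancel in S and H, so raw channel differences can be used)
Max is R' → H = 60 × (((G-B)/Δ) mod 6) = 60 × (((82-11)/165) mod 6)
  71/165 = 0.4303…
  H = 60 × 0.4303… = 25.818…° → H = 25.8°
= HSL(25.8°, 88.2%, 36.7%)


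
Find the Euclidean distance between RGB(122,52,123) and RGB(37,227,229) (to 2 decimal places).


d = √[(R₁-R₂)² + (G₁-G₂)² + (B₁-B₂)²]
d = √[(122-37)² + (52-227)² + (123-229)²]
d = √[7225 + 30625 + 11236]
d = √49086
d ≈ 221.55


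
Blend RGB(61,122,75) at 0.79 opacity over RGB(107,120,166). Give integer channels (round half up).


C = α×F + (1-α)×B, with 1-α = 0.21
R: 0.79×61 + 0.21×107 = 48.19 + 22.47 = 70.66 → 71
G: 0.79×122 + 0.21×120 = 96.38 + 25.20 = 121.58 → 122
B: 0.79×75 + 0.21×166 = 59.25 + 34.86 = 94.11 → 94
= RGB(71, 122, 94)


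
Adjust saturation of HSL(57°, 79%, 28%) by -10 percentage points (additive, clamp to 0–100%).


Original S = 79%
Adjustment = -10 percentage points
New S = 79 + (-10) = 69
Clamp to [0, 100] → 69
= HSL(57°, 69%, 28%)


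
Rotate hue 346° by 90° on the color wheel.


New hue = (H + rotation) mod 360
New hue = (346 + 90) mod 360
= 436 mod 360
= 76°


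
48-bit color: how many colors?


Colors = 2^bits = 2^48
= 281,474,976,710,656 colors


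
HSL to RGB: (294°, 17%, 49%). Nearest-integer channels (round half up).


H=294°, S=0.17, L=0.49
C = (1-|2L-1|)×S = (1-|-0.02|)×0.17 = 0.1666
H' = H/60 = 294/60 ≈ 4.9000; X = C×(1-|H' mod 2 - 1|) = 0.14994
m = L - C/2 = 0.49 - 0.0833 = 0.4067
Sector ⌊H'⌋ = 4 → (R',G',B') = (0.14994, 0.0, 0.1666)
RGB = ((R'+m)×255, (G'+m)×255, (B'+m)×255) = (141.9432, 103.7085, 146.1915)
Round half up → RGB(142, 104, 146)


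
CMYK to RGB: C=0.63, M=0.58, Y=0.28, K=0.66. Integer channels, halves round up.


R = 255 × (1-C) × (1-K) = 255 × 0.37 × 0.34 = 32.079 → 32
G = 255 × (1-M) × (1-K) = 255 × 0.42 × 0.34 = 36.414 → 36
B = 255 × (1-Y) × (1-K) = 255 × 0.72 × 0.34 = 62.424 → 62
= RGB(32, 36, 62)


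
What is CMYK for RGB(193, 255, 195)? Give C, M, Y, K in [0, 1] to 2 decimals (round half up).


R'=193/255≈0.7569, G'=255/255≈1.0000, B'=195/255≈0.7647
K = 1 - max(R',G',B') = 1 - 255/255 = 0/255 = 0 → 0.00
(1-R'-K)/(1-K) simplifies to (max-R)/max with max = 255:
C = (255-193)/255 = 62/255 = 0.24313… → 0.24
M = (255-255)/255 = 0/255 = 0 → 0.00
Y = (255-195)/255 = 60/255 = 0.23529… → 0.24
= CMYK(0.24, 0.00, 0.24, 0.00)


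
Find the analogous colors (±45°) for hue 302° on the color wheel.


Base hue: 302°
Left analog: (302 - 45) mod 360 = 257°
Right analog: (302 + 45) mod 360 = 347°
Analogous hues = 257° and 347°


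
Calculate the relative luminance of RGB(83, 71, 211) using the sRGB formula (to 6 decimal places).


Linearize each channel (sRGB transfer function): c = v/255; c_lin = c/12.92 if c ≤ 0.04045, else ((c+0.055)/1.055)^2.4
  R: 83/255 ≈ 0.325490 > 0.04045 → ((0.325490+0.055)/1.055)^2.4 ≈ 0.086500
  G: 71/255 ≈ 0.278431 > 0.04045 → ((0.278431+0.055)/1.055)^2.4 ≈ 0.063010
  B: 211/255 ≈ 0.827451 > 0.04045 → ((0.827451+0.055)/1.055)^2.4 ≈ 0.651406
R_lin = 0.086500, G_lin = 0.063010, B_lin = 0.651406
L = 0.2126×R + 0.7152×G + 0.0722×B
L = 0.2126×0.086500 + 0.7152×0.063010 + 0.0722×0.651406
L ≈ 0.110486


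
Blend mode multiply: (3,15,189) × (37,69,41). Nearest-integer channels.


Multiply: C = A×B/255, rounded to nearest integer
R: 3×37/255 = 111/255 ≈ 0.435 → 0
G: 15×69/255 = 1035/255 ≈ 4.059 → 4
B: 189×41/255 = 7749/255 ≈ 30.388 → 30
= RGB(0, 4, 30)


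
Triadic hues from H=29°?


Triadic: equally spaced at 120° intervals
H1 = 29°
H2 = (29 + 120) mod 360 = 149°
H3 = (29 + 240) mod 360 = 269°
Triadic = 29°, 149°, 269°


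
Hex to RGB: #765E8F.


76 → 118 (R)
5E → 94 (G)
8F → 143 (B)
= RGB(118, 94, 143)


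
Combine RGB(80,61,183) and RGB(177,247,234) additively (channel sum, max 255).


Additive: each channel = min(255, C₁+C₂)
R: 80+177 = 257 → 255
G: 61+247 = 308 → 255
B: 183+234 = 417 → 255
= RGB(255, 255, 255)


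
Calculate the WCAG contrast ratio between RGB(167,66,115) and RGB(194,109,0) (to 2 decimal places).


Linearize each sRGB channel c=v/255: c/12.92 if c ≤ 0.04045 else ((c+0.055)/1.055)^2.4
L = 0.2126×R_lin + 0.7152×G_lin + 0.0722×B_lin
Color 1 (167,66,115):
  R=167: 167/255≈0.6549 > 0.04045 → ((0.6549+0.055)/1.055)^2.4 ≈ 0.38643
  G=66: 66/255≈0.2588 > 0.04045 → ((0.2588+0.055)/1.055)^2.4 ≈ 0.05448
  B=115: 115/255≈0.4510 > 0.04045 → ((0.4510+0.055)/1.055)^2.4 ≈ 0.17144
  L1 = 0.2126×0.38643 + 0.7152×0.05448 + 0.0722×0.17144 ≈ 0.13350
Color 2 (194,109,0):
  R=194: 194/255≈0.7608 > 0.04045 → ((0.7608+0.055)/1.055)^2.4 ≈ 0.53948
  G=109: 109/255≈0.4275 > 0.04045 → ((0.4275+0.055)/1.055)^2.4 ≈ 0.15293
  B=0: 0/255≈0.0000 ≤ 0.04045 → 0.0000/12.92 ≈ 0.00000
  L2 = 0.2126×0.53948 + 0.7152×0.15293 + 0.0722×0.00000 ≈ 0.22407
Lighter = 0.22407, Darker = 0.13350
Ratio = (L_lighter + 0.05) / (L_darker + 0.05)
Ratio = (0.22407 + 0.05) / (0.13350 + 0.05) = 0.27407 / 0.18350 ≈ 1.4936
Ratio ≈ 1.49:1


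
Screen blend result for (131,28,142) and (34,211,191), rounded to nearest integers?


Screen: C = 255 - (255-A)×(255-B)/255, rounded to nearest integer
R: 255 - (255-131)×(255-34)/255 = 255 - 27404/255 ≈ 255 - 107.467 = 147.533 → 148
G: 255 - (255-28)×(255-211)/255 = 255 - 9988/255 ≈ 255 - 39.169 = 215.831 → 216
B: 255 - (255-142)×(255-191)/255 = 255 - 7232/255 ≈ 255 - 28.361 = 226.639 → 227
= RGB(148, 216, 227)


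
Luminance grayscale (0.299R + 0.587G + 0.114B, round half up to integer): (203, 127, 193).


Gray = 0.299×R + 0.587×G + 0.114×B
Gray = 0.299×203 + 0.587×127 + 0.114×193
Gray = 60.697 + 74.549 + 22.002
Gray = 157.248 → round half up → 157
Gray = 157


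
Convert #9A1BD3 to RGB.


9A → 154 (R)
1B → 27 (G)
D3 → 211 (B)
= RGB(154, 27, 211)


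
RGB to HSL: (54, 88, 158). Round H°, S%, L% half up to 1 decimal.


Normalize: R'=54/255≈0.2118, G'=88/255≈0.3451, B'=158/255≈0.6196
Max=158/255, Min=54/255, Δ=Max-Min=104/255
L = (Max+Min)/2 = (158+54)/510 = 212/510 = 0.41568… → L = 41.6%
L ≤ 0.5 → S = Δ/(Max+Min) = 104/(158+54) = 104/212 = 0.49056… → S = 49.1%
(the 1/255 factors cancel in S and H, so raw channel differences can be used)
Max is B' → H = 60 × ((R-G)/Δ + 4) = 60 × ((54-88)/104 + 4)
  -34/104 + 4 = -0.3269… + 4 = 3.6730…
  H = 60 × 3.6730… = 220.384…° → H = 220.4°
= HSL(220.4°, 49.1%, 41.6%)


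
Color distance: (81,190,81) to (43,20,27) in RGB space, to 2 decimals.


d = √[(R₁-R₂)² + (G₁-G₂)² + (B₁-B₂)²]
d = √[(81-43)² + (190-20)² + (81-27)²]
d = √[1444 + 28900 + 2916]
d = √33260
d ≈ 182.37


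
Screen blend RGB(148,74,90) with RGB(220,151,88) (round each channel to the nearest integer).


Screen: C = 255 - (255-A)×(255-B)/255, rounded to nearest integer
R: 255 - (255-148)×(255-220)/255 = 255 - 3745/255 ≈ 255 - 14.686 = 240.314 → 240
G: 255 - (255-74)×(255-151)/255 = 255 - 18824/255 ≈ 255 - 73.820 = 181.180 → 181
B: 255 - (255-90)×(255-88)/255 = 255 - 27555/255 ≈ 255 - 108.059 = 146.941 → 147
= RGB(240, 181, 147)


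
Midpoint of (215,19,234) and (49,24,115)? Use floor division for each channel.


Midpoint: each channel = ⌊(C₁+C₂)/2⌋
R: ⌊(215+49)/2⌋ = 132
G: ⌊(19+24)/2⌋ = 21
B: ⌊(234+115)/2⌋ = 174
= RGB(132, 21, 174)


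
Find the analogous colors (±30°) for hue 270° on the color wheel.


Base hue: 270°
Left analog: (270 - 30) mod 360 = 240°
Right analog: (270 + 30) mod 360 = 300°
Analogous hues = 240° and 300°


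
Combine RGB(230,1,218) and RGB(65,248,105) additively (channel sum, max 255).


Additive: each channel = min(255, C₁+C₂)
R: 230+65 = 295 → 255
G: 1+248 = 249 → 249
B: 218+105 = 323 → 255
= RGB(255, 249, 255)


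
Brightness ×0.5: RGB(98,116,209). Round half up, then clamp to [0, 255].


Multiply each channel by 0.5, round half up, clamp to [0, 255]
R: 98×0.5 = 49
G: 116×0.5 = 58
B: 209×0.5 = 104.5 → round → 105
= RGB(49, 58, 105)


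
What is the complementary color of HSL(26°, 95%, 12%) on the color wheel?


Complement = opposite side of color wheel = hue + 180°
H' = (26 + 180) mod 360 = 206°
S and L unchanged.
= HSL(206°, 95%, 12%)


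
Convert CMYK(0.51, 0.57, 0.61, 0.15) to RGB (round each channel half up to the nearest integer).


R = 255 × (1-C) × (1-K) = 255 × 0.49 × 0.85 = 106.2075 → 106
G = 255 × (1-M) × (1-K) = 255 × 0.43 × 0.85 = 93.2025 → 93
B = 255 × (1-Y) × (1-K) = 255 × 0.39 × 0.85 = 84.5325 → 85
= RGB(106, 93, 85)


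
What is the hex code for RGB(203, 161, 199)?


R = 203 → CB (hex)
G = 161 → A1 (hex)
B = 199 → C7 (hex)
Hex = #CBA1C7


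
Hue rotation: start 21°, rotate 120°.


New hue = (H + rotation) mod 360
New hue = (21 + 120) mod 360
= 141 mod 360
= 141°


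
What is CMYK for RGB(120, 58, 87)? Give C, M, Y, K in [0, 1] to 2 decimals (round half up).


R'=120/255≈0.4706, G'=58/255≈0.2275, B'=87/255≈0.3412
K = 1 - max(R',G',B') = 1 - 120/255 = 135/255 = 0.52941… → 0.53
(1-R'-K)/(1-K) simplifies to (max-R)/max with max = 120:
C = (120-120)/120 = 0/120 = 0 → 0.00
M = (120-58)/120 = 62/120 = 0.51666… → 0.52
Y = (120-87)/120 = 33/120 = 0.275 → 0.28
= CMYK(0.00, 0.52, 0.28, 0.53)


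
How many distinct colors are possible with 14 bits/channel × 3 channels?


Total bits = 14 bits/channel × 3 channels = 42 bits
Distinct colors = 2^42
= 4,398,046,511,104 colors


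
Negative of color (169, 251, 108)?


Invert: (255-R, 255-G, 255-B)
R: 255-169 = 86
G: 255-251 = 4
B: 255-108 = 147
= RGB(86, 4, 147)


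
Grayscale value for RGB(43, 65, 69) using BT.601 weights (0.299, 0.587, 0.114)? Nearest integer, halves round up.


Gray = 0.299×R + 0.587×G + 0.114×B
Gray = 0.299×43 + 0.587×65 + 0.114×69
Gray = 12.857 + 38.155 + 7.866
Gray = 58.878 → round half up → 59
Gray = 59


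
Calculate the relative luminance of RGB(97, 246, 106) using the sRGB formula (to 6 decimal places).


Linearize each channel (sRGB transfer function): c = v/255; c_lin = c/12.92 if c ≤ 0.04045, else ((c+0.055)/1.055)^2.4
  R: 97/255 ≈ 0.380392 > 0.04045 → ((0.380392+0.055)/1.055)^2.4 ≈ 0.119538
  G: 246/255 ≈ 0.964706 > 0.04045 → ((0.964706+0.055)/1.055)^2.4 ≈ 0.921582
  B: 106/255 ≈ 0.415686 > 0.04045 → ((0.415686+0.055)/1.055)^2.4 ≈ 0.144128
R_lin = 0.119538, G_lin = 0.921582, B_lin = 0.144128
L = 0.2126×R + 0.7152×G + 0.0722×B
L = 0.2126×0.119538 + 0.7152×0.921582 + 0.0722×0.144128
L ≈ 0.694935


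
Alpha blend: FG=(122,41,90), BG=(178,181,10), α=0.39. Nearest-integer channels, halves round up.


C = α×F + (1-α)×B, with 1-α = 0.61
R: 0.39×122 + 0.61×178 = 47.58 + 108.58 = 156.16 → 156
G: 0.39×41 + 0.61×181 = 15.99 + 110.41 = 126.40 → 126
B: 0.39×90 + 0.61×10 = 35.10 + 6.10 = 41.20 → 41
= RGB(156, 126, 41)


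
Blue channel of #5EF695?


Color: #5EF695
R = 5E = 94
G = F6 = 246
B = 95 = 149
Blue = 149


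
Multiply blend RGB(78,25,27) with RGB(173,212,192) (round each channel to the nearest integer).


Multiply: C = A×B/255, rounded to nearest integer
R: 78×173/255 = 13494/255 ≈ 52.918 → 53
G: 25×212/255 = 5300/255 ≈ 20.784 → 21
B: 27×192/255 = 5184/255 ≈ 20.329 → 20
= RGB(53, 21, 20)


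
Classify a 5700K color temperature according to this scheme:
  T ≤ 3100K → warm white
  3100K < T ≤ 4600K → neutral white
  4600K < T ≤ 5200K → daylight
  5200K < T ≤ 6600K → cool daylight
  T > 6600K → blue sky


Temperature: 5700K
5200K < 5700K ≤ 6600K → cool daylight
Classification: cool daylight


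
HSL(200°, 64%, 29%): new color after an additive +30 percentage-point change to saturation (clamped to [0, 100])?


Original S = 64%
Adjustment = +30 percentage points
New S = 64 + (30) = 94
Clamp to [0, 100] → 94
= HSL(200°, 94%, 29%)


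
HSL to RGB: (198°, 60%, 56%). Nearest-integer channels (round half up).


H=198°, S=0.60, L=0.56
C = (1-|2L-1|)×S = (1-|0.12|)×0.60 = 0.528
H' = H/60 = 198/60 ≈ 3.3000; X = C×(1-|H' mod 2 - 1|) = 0.3696
m = L - C/2 = 0.56 - 0.264 = 0.296
Sector ⌊H'⌋ = 3 → (R',G',B') = (0.0, 0.3696, 0.528)
RGB = ((R'+m)×255, (G'+m)×255, (B'+m)×255) = (75.48, 169.728, 210.12)
Round half up → RGB(75, 170, 210)


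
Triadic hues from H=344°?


Triadic: equally spaced at 120° intervals
H1 = 344°
H2 = (344 + 120) mod 360 = 104°
H3 = (344 + 240) mod 360 = 224°
Triadic = 344°, 104°, 224°


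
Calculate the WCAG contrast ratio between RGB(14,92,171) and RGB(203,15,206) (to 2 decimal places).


Linearize each sRGB channel c=v/255: c/12.92 if c ≤ 0.04045 else ((c+0.055)/1.055)^2.4
L = 0.2126×R_lin + 0.7152×G_lin + 0.0722×B_lin
Color 1 (14,92,171):
  R=14: 14/255≈0.0549 > 0.04045 → ((0.0549+0.055)/1.055)^2.4 ≈ 0.00439
  G=92: 92/255≈0.3608 > 0.04045 → ((0.3608+0.055)/1.055)^2.4 ≈ 0.10702
  B=171: 171/255≈0.6706 > 0.04045 → ((0.6706+0.055)/1.055)^2.4 ≈ 0.40724
  L1 = 0.2126×0.00439 + 0.7152×0.10702 + 0.0722×0.40724 ≈ 0.10688
Color 2 (203,15,206):
  R=203: 203/255≈0.7961 > 0.04045 → ((0.7961+0.055)/1.055)^2.4 ≈ 0.59720
  G=15: 15/255≈0.0588 > 0.04045 → ((0.0588+0.055)/1.055)^2.4 ≈ 0.00478
  B=206: 206/255≈0.8078 > 0.04045 → ((0.8078+0.055)/1.055)^2.4 ≈ 0.61721
  L2 = 0.2126×0.59720 + 0.7152×0.00478 + 0.0722×0.61721 ≈ 0.17494
Lighter = 0.17494, Darker = 0.10688
Ratio = (L_lighter + 0.05) / (L_darker + 0.05)
Ratio = (0.17494 + 0.05) / (0.10688 + 0.05) = 0.22494 / 0.15688 ≈ 1.4339
Ratio ≈ 1.43:1


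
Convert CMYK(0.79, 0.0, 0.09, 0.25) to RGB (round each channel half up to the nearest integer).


R = 255 × (1-C) × (1-K) = 255 × 0.21 × 0.75 = 40.1625 → 40
G = 255 × (1-M) × (1-K) = 255 × 1.00 × 0.75 = 191.25 → 191
B = 255 × (1-Y) × (1-K) = 255 × 0.91 × 0.75 = 174.0375 → 174
= RGB(40, 191, 174)


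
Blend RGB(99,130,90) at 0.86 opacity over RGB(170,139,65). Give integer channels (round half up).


C = α×F + (1-α)×B, with 1-α = 0.14
R: 0.86×99 + 0.14×170 = 85.14 + 23.80 = 108.94 → 109
G: 0.86×130 + 0.14×139 = 111.80 + 19.46 = 131.26 → 131
B: 0.86×90 + 0.14×65 = 77.40 + 9.10 = 86.50 → 87
= RGB(109, 131, 87)


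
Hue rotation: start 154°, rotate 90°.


New hue = (H + rotation) mod 360
New hue = (154 + 90) mod 360
= 244 mod 360
= 244°


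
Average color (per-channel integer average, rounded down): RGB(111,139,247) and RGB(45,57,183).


Midpoint: each channel = ⌊(C₁+C₂)/2⌋
R: ⌊(111+45)/2⌋ = 78
G: ⌊(139+57)/2⌋ = 98
B: ⌊(247+183)/2⌋ = 215
= RGB(78, 98, 215)


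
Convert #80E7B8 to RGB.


80 → 128 (R)
E7 → 231 (G)
B8 → 184 (B)
= RGB(128, 231, 184)


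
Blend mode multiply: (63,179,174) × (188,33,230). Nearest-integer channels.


Multiply: C = A×B/255, rounded to nearest integer
R: 63×188/255 = 11844/255 ≈ 46.447 → 46
G: 179×33/255 = 5907/255 ≈ 23.165 → 23
B: 174×230/255 = 40020/255 ≈ 156.941 → 157
= RGB(46, 23, 157)


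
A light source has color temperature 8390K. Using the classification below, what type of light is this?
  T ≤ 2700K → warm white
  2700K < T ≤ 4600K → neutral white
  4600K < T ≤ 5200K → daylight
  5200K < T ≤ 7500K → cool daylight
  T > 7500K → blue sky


Temperature: 8390K
8390K > 7500K → blue sky
Classification: blue sky


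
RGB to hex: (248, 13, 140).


R = 248 → F8 (hex)
G = 13 → 0D (hex)
B = 140 → 8C (hex)
Hex = #F80D8C


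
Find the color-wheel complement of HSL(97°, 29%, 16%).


Complement = opposite side of color wheel = hue + 180°
H' = (97 + 180) mod 360 = 277°
S and L unchanged.
= HSL(277°, 29%, 16%)


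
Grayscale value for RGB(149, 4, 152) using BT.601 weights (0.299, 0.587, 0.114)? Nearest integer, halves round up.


Gray = 0.299×R + 0.587×G + 0.114×B
Gray = 0.299×149 + 0.587×4 + 0.114×152
Gray = 44.551 + 2.348 + 17.328
Gray = 64.227 → round half up → 64
Gray = 64


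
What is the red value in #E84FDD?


Color: #E84FDD
R = E8 = 232
G = 4F = 79
B = DD = 221
Red = 232


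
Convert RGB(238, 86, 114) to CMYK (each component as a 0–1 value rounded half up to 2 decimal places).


R'=238/255≈0.9333, G'=86/255≈0.3373, B'=114/255≈0.4471
K = 1 - max(R',G',B') = 1 - 238/255 = 17/255 = 0.06666… → 0.07
(1-R'-K)/(1-K) simplifies to (max-R)/max with max = 238:
C = (238-238)/238 = 0/238 = 0 → 0.00
M = (238-86)/238 = 152/238 = 0.63865… → 0.64
Y = (238-114)/238 = 124/238 = 0.52100… → 0.52
= CMYK(0.00, 0.64, 0.52, 0.07)


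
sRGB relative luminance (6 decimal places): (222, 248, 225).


Linearize each channel (sRGB transfer function): c = v/255; c_lin = c/12.92 if c ≤ 0.04045, else ((c+0.055)/1.055)^2.4
  R: 222/255 ≈ 0.870588 > 0.04045 → ((0.870588+0.055)/1.055)^2.4 ≈ 0.730461
  G: 248/255 ≈ 0.972549 > 0.04045 → ((0.972549+0.055)/1.055)^2.4 ≈ 0.938686
  B: 225/255 ≈ 0.882353 > 0.04045 → ((0.882353+0.055)/1.055)^2.4 ≈ 0.752942
R_lin = 0.730461, G_lin = 0.938686, B_lin = 0.752942
L = 0.2126×R + 0.7152×G + 0.0722×B
L = 0.2126×0.730461 + 0.7152×0.938686 + 0.0722×0.752942
L ≈ 0.881006


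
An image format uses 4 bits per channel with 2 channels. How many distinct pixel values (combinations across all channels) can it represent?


Total bits = 4 bits/channel × 2 channels = 8 bits
Distinct pixel values = 2^8
= 256 pixel values
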